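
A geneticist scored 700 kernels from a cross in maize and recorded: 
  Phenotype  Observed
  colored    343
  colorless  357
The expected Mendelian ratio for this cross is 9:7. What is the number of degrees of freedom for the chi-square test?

A goodness-of-fit test with 2 phenotype classes has df = 2 − 1 = 1.

1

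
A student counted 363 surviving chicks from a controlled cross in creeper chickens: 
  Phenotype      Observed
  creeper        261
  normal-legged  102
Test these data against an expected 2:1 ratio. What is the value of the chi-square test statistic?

4.475

Total ratio parts = 3. Expected numbers out of 363:
  creeper: 363 × 2/3 = 242
  normal-legged: 363 × 1/3 = 121
χ² = Σ (O − E)² / E
  creeper: (261 − 242)² / 242 = 1.4917
  normal-legged: (102 − 121)² / 121 = 2.9835
χ² = 1.4917 + 2.9835 = 4.4752 ≈ 4.475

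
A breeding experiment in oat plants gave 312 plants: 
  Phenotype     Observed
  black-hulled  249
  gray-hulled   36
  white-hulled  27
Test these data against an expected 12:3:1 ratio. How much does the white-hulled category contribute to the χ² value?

Under the 12:3:1 hypothesis (Σ ratio = 16, N = 312):
  black-hulled: 312 × 12/16 = 234
  gray-hulled: 312 × 3/16 = 58.5
  white-hulled: 312 × 1/16 = 19.5
Contribution of white-hulled: (27 − 19.5)² / 19.5 = 2.8846

2.885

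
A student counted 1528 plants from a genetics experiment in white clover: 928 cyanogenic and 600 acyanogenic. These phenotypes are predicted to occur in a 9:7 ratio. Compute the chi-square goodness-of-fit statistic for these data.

The 9:7 ratio has 16 parts, so with N = 1528 the expected counts are:
  cyanogenic: 1528 × 9/16 = 859.5
  acyanogenic: 1528 × 7/16 = 668.5
χ² = Σ (O − E)² / E
  cyanogenic: (928 − 859.5)² / 859.5 = 5.4593
  acyanogenic: (600 − 668.5)² / 668.5 = 7.0191
χ² = 5.4593 + 7.0191 = 12.4784 ≈ 12.478

12.478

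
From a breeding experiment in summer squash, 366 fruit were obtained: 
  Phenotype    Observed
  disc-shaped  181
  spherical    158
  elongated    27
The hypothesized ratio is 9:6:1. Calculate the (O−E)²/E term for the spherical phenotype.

The 9:6:1 ratio has 16 parts, so with N = 366 the expected counts are:
  disc-shaped: 366 × 9/16 = 205.875
  spherical: 366 × 6/16 = 137.25
  elongated: 366 × 1/16 = 22.875
Contribution of spherical: (158 − 137.25)² / 137.25 = 3.1371

3.137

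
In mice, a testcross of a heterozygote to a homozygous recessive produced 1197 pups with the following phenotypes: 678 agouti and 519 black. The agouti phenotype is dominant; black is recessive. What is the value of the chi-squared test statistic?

21.120

A testcross of a heterozygote (Aa × aa) gives a 1:1 phenotypic ratio.
Expected counts for N = 1197 under a 1:1 ratio (total parts = 2):
  agouti: 1197 × 1/2 = 598.5
  black: 1197 × 1/2 = 598.5
χ² = Σ (O − E)² / E
  agouti: (678 − 598.5)² / 598.5 = 10.5602
  black: (519 − 598.5)² / 598.5 = 10.5602
χ² = 10.5602 + 10.5602 = 21.1204 ≈ 21.120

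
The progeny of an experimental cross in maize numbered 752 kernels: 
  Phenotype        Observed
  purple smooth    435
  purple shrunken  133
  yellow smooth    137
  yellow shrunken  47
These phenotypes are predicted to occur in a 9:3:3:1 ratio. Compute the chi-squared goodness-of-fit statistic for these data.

Total ratio parts = 16. Expected numbers out of 752:
  purple smooth: 752 × 9/16 = 423
  purple shrunken: 752 × 3/16 = 141
  yellow smooth: 752 × 3/16 = 141
  yellow shrunken: 752 × 1/16 = 47
χ² = Σ (O − E)² / E
  purple smooth: (435 − 423)² / 423 = 0.3404
  purple shrunken: (133 − 141)² / 141 = 0.4539
  yellow smooth: (137 − 141)² / 141 = 0.1135
  yellow shrunken: (47 − 47)² / 47 = 0.0000
χ² = 0.3404 + 0.4539 + 0.1135 + 0.0000 = 0.9078 ≈ 0.908

0.908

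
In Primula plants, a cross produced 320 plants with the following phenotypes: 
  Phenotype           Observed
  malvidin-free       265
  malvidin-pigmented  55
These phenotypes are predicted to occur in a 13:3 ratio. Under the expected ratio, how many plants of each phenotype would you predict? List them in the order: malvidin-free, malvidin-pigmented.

The 13:3 ratio has 16 parts, so with N = 320 the expected counts are:
  malvidin-free: 320 × 13/16 = 260
  malvidin-pigmented: 320 × 3/16 = 60

260, 60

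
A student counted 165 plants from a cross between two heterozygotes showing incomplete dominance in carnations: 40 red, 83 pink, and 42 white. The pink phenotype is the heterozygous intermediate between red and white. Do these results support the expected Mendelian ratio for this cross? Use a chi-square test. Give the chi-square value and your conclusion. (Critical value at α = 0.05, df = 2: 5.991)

With incomplete dominance, a heterozygote × heterozygote cross gives a 1:2:1 phenotypic ratio.
Under the 1:2:1 hypothesis (Σ ratio = 4, N = 165):
  red: 165 × 1/4 = 41.25
  pink: 165 × 2/4 = 82.5
  white: 165 × 1/4 = 41.25
χ² = Σ (O − E)² / E
  red: (40 − 41.25)² / 41.25 = 0.0379
  pink: (83 − 82.5)² / 82.5 = 0.0030
  white: (42 − 41.25)² / 41.25 = 0.0136
χ² = 0.0379 + 0.0030 + 0.0136 = 0.0545 ≈ 0.055
Degrees of freedom = 3 − 1 = 2; critical value at α = 0.05 is 5.991.
Since 0.055 < 5.991, we fail to reject the null hypothesis — the data are consistent with the 1:2:1 ratio.

0.055; consistent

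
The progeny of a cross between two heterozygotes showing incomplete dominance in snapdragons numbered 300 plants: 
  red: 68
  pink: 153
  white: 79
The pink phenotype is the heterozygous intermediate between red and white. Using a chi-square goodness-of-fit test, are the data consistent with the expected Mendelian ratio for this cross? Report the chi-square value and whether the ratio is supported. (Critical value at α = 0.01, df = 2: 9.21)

With incomplete dominance, a heterozygote × heterozygote cross gives a 1:2:1 phenotypic ratio.
The 1:2:1 ratio has 4 parts, so with N = 300 the expected counts are:
  red: 300 × 1/4 = 75
  pink: 300 × 2/4 = 150
  white: 300 × 1/4 = 75
χ² = Σ (O − E)² / E
  red: (68 − 75)² / 75 = 0.6533
  pink: (153 − 150)² / 150 = 0.0600
  white: (79 − 75)² / 75 = 0.2133
χ² = 0.6533 + 0.0600 + 0.2133 = 0.9266 ≈ 0.927
Degrees of freedom = 3 − 1 = 2; critical value at α = 0.01 is 9.21.
Since 0.927 < 9.21, we fail to reject the null hypothesis — the data are consistent with the 1:2:1 ratio.

0.927; consistent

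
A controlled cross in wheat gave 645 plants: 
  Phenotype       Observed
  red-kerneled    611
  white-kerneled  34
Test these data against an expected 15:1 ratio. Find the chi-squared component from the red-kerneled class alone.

0.066

The 15:1 ratio has 16 parts, so with N = 645 the expected counts are:
  red-kerneled: 645 × 15/16 = 604.6875
  white-kerneled: 645 × 1/16 = 40.3125
Contribution of red-kerneled: (611 − 604.6875)² / 604.6875 = 0.0659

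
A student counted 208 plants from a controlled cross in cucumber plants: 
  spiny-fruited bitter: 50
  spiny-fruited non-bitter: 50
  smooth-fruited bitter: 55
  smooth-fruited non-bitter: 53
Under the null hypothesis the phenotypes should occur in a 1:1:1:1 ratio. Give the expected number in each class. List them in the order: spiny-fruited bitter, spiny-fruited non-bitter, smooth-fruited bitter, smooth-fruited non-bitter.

52, 52, 52, 52

Under the 1:1:1:1 hypothesis (Σ ratio = 4, N = 208):
  spiny-fruited bitter: 208 × 1/4 = 52
  spiny-fruited non-bitter: 208 × 1/4 = 52
  smooth-fruited bitter: 208 × 1/4 = 52
  smooth-fruited non-bitter: 208 × 1/4 = 52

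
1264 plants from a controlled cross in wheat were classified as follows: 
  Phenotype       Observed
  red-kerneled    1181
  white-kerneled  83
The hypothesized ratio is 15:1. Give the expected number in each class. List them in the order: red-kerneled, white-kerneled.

1185, 79

Under the 15:1 hypothesis (Σ ratio = 16, N = 1264):
  red-kerneled: 1264 × 15/16 = 1185
  white-kerneled: 1264 × 1/16 = 79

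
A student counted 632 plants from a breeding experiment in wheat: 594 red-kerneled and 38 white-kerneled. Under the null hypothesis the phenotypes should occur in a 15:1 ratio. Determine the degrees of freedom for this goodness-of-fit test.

A goodness-of-fit test with 2 phenotype classes has df = 2 − 1 = 1.

1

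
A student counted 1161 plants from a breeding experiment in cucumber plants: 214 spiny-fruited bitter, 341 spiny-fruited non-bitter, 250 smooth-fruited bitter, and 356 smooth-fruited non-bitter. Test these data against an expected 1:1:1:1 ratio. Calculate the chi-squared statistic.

49.381

Expected counts for N = 1161 under a 1:1:1:1 ratio (total parts = 4):
  spiny-fruited bitter: 1161 × 1/4 = 290.25
  spiny-fruited non-bitter: 1161 × 1/4 = 290.25
  smooth-fruited bitter: 1161 × 1/4 = 290.25
  smooth-fruited non-bitter: 1161 × 1/4 = 290.25
χ² = Σ (O − E)² / E
  spiny-fruited bitter: (214 − 290.25)² / 290.25 = 20.0312
  spiny-fruited non-bitter: (341 − 290.25)² / 290.25 = 8.8736
  smooth-fruited bitter: (250 − 290.25)² / 290.25 = 5.5816
  smooth-fruited non-bitter: (356 − 290.25)² / 290.25 = 14.8943
χ² = 20.0312 + 8.8736 + 5.5816 + 14.8943 = 49.3807 ≈ 49.381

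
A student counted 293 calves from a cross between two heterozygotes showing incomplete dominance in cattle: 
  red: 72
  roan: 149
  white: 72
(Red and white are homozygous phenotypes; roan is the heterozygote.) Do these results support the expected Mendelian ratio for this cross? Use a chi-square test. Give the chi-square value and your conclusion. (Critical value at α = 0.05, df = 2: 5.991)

0.085; consistent

With incomplete dominance, a heterozygote × heterozygote cross gives a 1:2:1 phenotypic ratio.
Under the 1:2:1 hypothesis (Σ ratio = 4, N = 293):
  red: 293 × 1/4 = 73.25
  roan: 293 × 2/4 = 146.5
  white: 293 × 1/4 = 73.25
χ² = Σ (O − E)² / E
  red: (72 − 73.25)² / 73.25 = 0.0213
  roan: (149 − 146.5)² / 146.5 = 0.0427
  white: (72 − 73.25)² / 73.25 = 0.0213
χ² = 0.0213 + 0.0427 + 0.0213 = 0.0853 ≈ 0.085
Degrees of freedom = 3 − 1 = 2; critical value at α = 0.05 is 5.991.
Since 0.085 < 5.991, we fail to reject the null hypothesis — the data are consistent with the 1:2:1 ratio.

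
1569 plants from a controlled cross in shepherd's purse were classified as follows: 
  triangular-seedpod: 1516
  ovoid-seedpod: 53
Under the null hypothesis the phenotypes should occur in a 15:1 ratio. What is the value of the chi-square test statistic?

The 15:1 ratio has 16 parts, so with N = 1569 the expected counts are:
  triangular-seedpod: 1569 × 15/16 = 1470.9375
  ovoid-seedpod: 1569 × 1/16 = 98.0625
χ² = Σ (O − E)² / E
  triangular-seedpod: (1516 − 1470.9375)² / 1470.9375 = 1.3805
  ovoid-seedpod: (53 − 98.0625)² / 98.0625 = 20.7075
χ² = 1.3805 + 20.7075 = 22.088

22.088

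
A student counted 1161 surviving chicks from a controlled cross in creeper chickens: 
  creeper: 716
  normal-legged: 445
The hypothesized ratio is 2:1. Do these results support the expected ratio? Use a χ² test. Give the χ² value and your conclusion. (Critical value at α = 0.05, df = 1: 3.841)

Total ratio parts = 3. Expected numbers out of 1161:
  creeper: 1161 × 2/3 = 774
  normal-legged: 1161 × 1/3 = 387
χ² = Σ (O − E)² / E
  creeper: (716 − 774)² / 774 = 4.3463
  normal-legged: (445 − 387)² / 387 = 8.6925
χ² = 4.3463 + 8.6925 = 13.0388 ≈ 13.039
Degrees of freedom = 2 − 1 = 1; critical value at α = 0.05 is 3.841.
Since 13.039 > 3.841, we reject the null hypothesis — the data do not fit the 2:1 ratio.

13.039; not consistent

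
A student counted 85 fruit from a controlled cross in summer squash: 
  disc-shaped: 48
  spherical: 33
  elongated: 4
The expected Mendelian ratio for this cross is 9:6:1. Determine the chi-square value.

The 9:6:1 ratio has 16 parts, so with N = 85 the expected counts are:
  disc-shaped: 85 × 9/16 = 47.8125
  spherical: 85 × 6/16 = 31.875
  elongated: 85 × 1/16 = 5.3125
χ² = Σ (O − E)² / E
  disc-shaped: (48 − 47.8125)² / 47.8125 = 0.0007
  spherical: (33 − 31.875)² / 31.875 = 0.0397
  elongated: (4 − 5.3125)² / 5.3125 = 0.3243
χ² = 0.0007 + 0.0397 + 0.3243 = 0.3647 ≈ 0.365

0.365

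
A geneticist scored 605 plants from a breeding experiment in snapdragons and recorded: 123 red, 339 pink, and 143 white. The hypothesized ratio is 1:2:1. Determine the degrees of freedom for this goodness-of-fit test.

2

A goodness-of-fit test with 3 phenotype classes has df = 3 − 1 = 2.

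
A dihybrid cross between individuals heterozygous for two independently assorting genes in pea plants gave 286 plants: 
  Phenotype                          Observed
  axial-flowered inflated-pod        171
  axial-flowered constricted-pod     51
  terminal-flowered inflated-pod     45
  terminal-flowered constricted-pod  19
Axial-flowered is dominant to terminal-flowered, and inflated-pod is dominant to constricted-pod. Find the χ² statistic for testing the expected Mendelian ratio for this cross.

A dihybrid F₂ with independent assortment and complete dominance at both loci gives a 9:3:3:1 phenotypic ratio.
The 9:3:3:1 ratio has 16 parts, so with N = 286 the expected counts are:
  axial-flowered inflated-pod: 286 × 9/16 = 160.875
  axial-flowered constricted-pod: 286 × 3/16 = 53.625
  terminal-flowered inflated-pod: 286 × 3/16 = 53.625
  terminal-flowered constricted-pod: 286 × 1/16 = 17.875
χ² = Σ (O − E)² / E
  axial-flowered inflated-pod: (171 − 160.875)² / 160.875 = 0.6372
  axial-flowered constricted-pod: (51 − 53.625)² / 53.625 = 0.1285
  terminal-flowered inflated-pod: (45 − 53.625)² / 53.625 = 1.3872
  terminal-flowered constricted-pod: (19 − 17.875)² / 17.875 = 0.0708
χ² = 0.6372 + 0.1285 + 1.3872 + 0.0708 = 2.2237 ≈ 2.224

2.224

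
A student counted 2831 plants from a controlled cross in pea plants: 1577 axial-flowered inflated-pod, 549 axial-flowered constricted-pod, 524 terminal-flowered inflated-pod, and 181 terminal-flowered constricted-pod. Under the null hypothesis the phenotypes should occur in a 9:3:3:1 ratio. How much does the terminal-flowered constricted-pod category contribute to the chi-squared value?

The 9:3:3:1 ratio has 16 parts, so with N = 2831 the expected counts are:
  axial-flowered inflated-pod: 2831 × 9/16 = 1592.4375
  axial-flowered constricted-pod: 2831 × 3/16 = 530.8125
  terminal-flowered inflated-pod: 2831 × 3/16 = 530.8125
  terminal-flowered constricted-pod: 2831 × 1/16 = 176.9375
Contribution of terminal-flowered constricted-pod: (181 − 176.9375)² / 176.9375 = 0.0933

0.093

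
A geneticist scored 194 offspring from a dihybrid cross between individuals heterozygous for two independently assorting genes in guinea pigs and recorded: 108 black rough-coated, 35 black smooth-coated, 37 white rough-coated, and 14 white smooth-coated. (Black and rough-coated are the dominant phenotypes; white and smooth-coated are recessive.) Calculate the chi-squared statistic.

A dihybrid F₂ with independent assortment and complete dominance at both loci gives a 9:3:3:1 phenotypic ratio.
The 9:3:3:1 ratio has 16 parts, so with N = 194 the expected counts are:
  black rough-coated: 194 × 9/16 = 109.125
  black smooth-coated: 194 × 3/16 = 36.375
  white rough-coated: 194 × 3/16 = 36.375
  white smooth-coated: 194 × 1/16 = 12.125
χ² = Σ (O − E)² / E
  black rough-coated: (108 − 109.125)² / 109.125 = 0.0116
  black smooth-coated: (35 − 36.375)² / 36.375 = 0.0520
  white rough-coated: (37 − 36.375)² / 36.375 = 0.0107
  white smooth-coated: (14 − 12.125)² / 12.125 = 0.2899
χ² = 0.0116 + 0.0520 + 0.0107 + 0.2899 = 0.3642 ≈ 0.364

0.364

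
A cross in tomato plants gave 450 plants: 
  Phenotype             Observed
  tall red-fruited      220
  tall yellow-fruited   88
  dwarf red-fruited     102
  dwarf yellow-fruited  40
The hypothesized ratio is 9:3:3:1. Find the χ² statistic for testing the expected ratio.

13.186

The 9:3:3:1 ratio has 16 parts, so with N = 450 the expected counts are:
  tall red-fruited: 450 × 9/16 = 253.125
  tall yellow-fruited: 450 × 3/16 = 84.375
  dwarf red-fruited: 450 × 3/16 = 84.375
  dwarf yellow-fruited: 450 × 1/16 = 28.125
χ² = Σ (O − E)² / E
  tall red-fruited: (220 − 253.125)² / 253.125 = 4.3349
  tall yellow-fruited: (88 − 84.375)² / 84.375 = 0.1557
  dwarf red-fruited: (102 − 84.375)² / 84.375 = 3.6817
  dwarf yellow-fruited: (40 − 28.125)² / 28.125 = 5.0139
χ² = 4.3349 + 0.1557 + 3.6817 + 5.0139 = 13.1862 ≈ 13.186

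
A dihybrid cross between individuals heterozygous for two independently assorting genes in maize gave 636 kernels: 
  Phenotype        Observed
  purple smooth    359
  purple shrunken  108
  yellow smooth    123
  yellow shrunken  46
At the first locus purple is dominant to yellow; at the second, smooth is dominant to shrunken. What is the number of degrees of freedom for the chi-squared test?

A dihybrid F₂ with independent assortment and complete dominance at both loci gives a 9:3:3:1 phenotypic ratio.
A goodness-of-fit test with 4 phenotype classes has df = 4 − 1 = 3.

3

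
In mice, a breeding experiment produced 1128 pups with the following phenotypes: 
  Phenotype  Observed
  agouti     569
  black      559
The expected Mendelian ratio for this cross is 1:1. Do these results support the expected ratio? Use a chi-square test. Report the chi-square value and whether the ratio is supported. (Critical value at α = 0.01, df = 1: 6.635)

0.089; consistent

The 1:1 ratio has 2 parts, so with N = 1128 the expected counts are:
  agouti: 1128 × 1/2 = 564
  black: 1128 × 1/2 = 564
χ² = Σ (O − E)² / E
  agouti: (569 − 564)² / 564 = 0.0443
  black: (559 − 564)² / 564 = 0.0443
χ² = 0.0443 + 0.0443 = 0.0886 ≈ 0.089
Degrees of freedom = 2 − 1 = 1; critical value at α = 0.01 is 6.635.
Since 0.089 < 6.635, we fail to reject the null hypothesis — the data are consistent with the 1:1 ratio.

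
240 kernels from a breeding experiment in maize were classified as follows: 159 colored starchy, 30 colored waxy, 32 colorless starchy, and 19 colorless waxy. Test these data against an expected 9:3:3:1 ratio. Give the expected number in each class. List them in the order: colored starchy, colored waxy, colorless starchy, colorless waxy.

Total ratio parts = 16. Expected numbers out of 240:
  colored starchy: 240 × 9/16 = 135
  colored waxy: 240 × 3/16 = 45
  colorless starchy: 240 × 3/16 = 45
  colorless waxy: 240 × 1/16 = 15

135, 45, 45, 15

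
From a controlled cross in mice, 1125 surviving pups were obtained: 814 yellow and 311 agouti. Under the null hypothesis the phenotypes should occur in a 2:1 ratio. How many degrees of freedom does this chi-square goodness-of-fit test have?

A goodness-of-fit test with 2 phenotype classes has df = 2 − 1 = 1.

1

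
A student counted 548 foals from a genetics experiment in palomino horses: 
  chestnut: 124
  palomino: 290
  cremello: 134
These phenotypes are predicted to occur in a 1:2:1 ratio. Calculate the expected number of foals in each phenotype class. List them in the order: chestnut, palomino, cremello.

137, 274, 137

Expected counts for N = 548 under a 1:2:1 ratio (total parts = 4):
  chestnut: 548 × 1/4 = 137
  palomino: 548 × 2/4 = 274
  cremello: 548 × 1/4 = 137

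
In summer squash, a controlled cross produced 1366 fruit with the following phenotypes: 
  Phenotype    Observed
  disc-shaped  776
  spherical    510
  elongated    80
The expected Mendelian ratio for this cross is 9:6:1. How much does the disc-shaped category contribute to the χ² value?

0.076

Total ratio parts = 16. Expected numbers out of 1366:
  disc-shaped: 1366 × 9/16 = 768.375
  spherical: 1366 × 6/16 = 512.25
  elongated: 1366 × 1/16 = 85.375
Contribution of disc-shaped: (776 − 768.375)² / 768.375 = 0.0757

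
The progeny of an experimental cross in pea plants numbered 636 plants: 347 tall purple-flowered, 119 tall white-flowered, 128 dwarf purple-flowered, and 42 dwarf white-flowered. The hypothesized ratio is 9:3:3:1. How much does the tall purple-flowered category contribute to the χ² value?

0.323

Expected counts for N = 636 under a 9:3:3:1 ratio (total parts = 16):
  tall purple-flowered: 636 × 9/16 = 357.75
  tall white-flowered: 636 × 3/16 = 119.25
  dwarf purple-flowered: 636 × 3/16 = 119.25
  dwarf white-flowered: 636 × 1/16 = 39.75
Contribution of tall purple-flowered: (347 − 357.75)² / 357.75 = 0.3230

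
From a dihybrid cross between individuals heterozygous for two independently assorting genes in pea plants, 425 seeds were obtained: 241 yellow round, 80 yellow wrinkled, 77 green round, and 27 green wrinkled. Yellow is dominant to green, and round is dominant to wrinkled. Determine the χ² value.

0.115

A dihybrid F₂ with independent assortment and complete dominance at both loci gives a 9:3:3:1 phenotypic ratio.
The 9:3:3:1 ratio has 16 parts, so with N = 425 the expected counts are:
  yellow round: 425 × 9/16 = 239.0625
  yellow wrinkled: 425 × 3/16 = 79.6875
  green round: 425 × 3/16 = 79.6875
  green wrinkled: 425 × 1/16 = 26.5625
χ² = Σ (O − E)² / E
  yellow round: (241 − 239.0625)² / 239.0625 = 0.0157
  yellow wrinkled: (80 − 79.6875)² / 79.6875 = 0.0012
  green round: (77 − 79.6875)² / 79.6875 = 0.0906
  green wrinkled: (27 − 26.5625)² / 26.5625 = 0.0072
χ² = 0.0157 + 0.0012 + 0.0906 + 0.0072 = 0.1147 ≈ 0.115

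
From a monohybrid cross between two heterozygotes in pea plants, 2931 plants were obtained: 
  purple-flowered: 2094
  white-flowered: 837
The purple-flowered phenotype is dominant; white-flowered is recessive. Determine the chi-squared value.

For a monohybrid cross between heterozygotes with complete dominance, the expected phenotypic ratio is 3:1.
Total ratio parts = 4. Expected numbers out of 2931:
  purple-flowered: 2931 × 3/4 = 2198.25
  white-flowered: 2931 × 1/4 = 732.75
χ² = Σ (O − E)² / E
  purple-flowered: (2094 − 2198.25)² / 2198.25 = 4.9440
  white-flowered: (837 − 732.75)² / 732.75 = 14.8319
χ² = 4.9440 + 14.8319 = 19.7759 ≈ 19.776

19.776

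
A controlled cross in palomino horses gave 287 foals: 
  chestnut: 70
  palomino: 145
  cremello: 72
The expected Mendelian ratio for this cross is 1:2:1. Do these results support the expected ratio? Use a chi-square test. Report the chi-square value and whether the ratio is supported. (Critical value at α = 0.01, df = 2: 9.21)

Under the 1:2:1 hypothesis (Σ ratio = 4, N = 287):
  chestnut: 287 × 1/4 = 71.75
  palomino: 287 × 2/4 = 143.5
  cremello: 287 × 1/4 = 71.75
χ² = Σ (O − E)² / E
  chestnut: (70 − 71.75)² / 71.75 = 0.0427
  palomino: (145 − 143.5)² / 143.5 = 0.0157
  cremello: (72 − 71.75)² / 71.75 = 0.0009
χ² = 0.0427 + 0.0157 + 0.0009 = 0.0593 ≈ 0.059
Degrees of freedom = 3 − 1 = 2; critical value at α = 0.01 is 9.21.
Since 0.059 < 9.21, we fail to reject the null hypothesis — the data are consistent with the 1:2:1 ratio.

0.059; consistent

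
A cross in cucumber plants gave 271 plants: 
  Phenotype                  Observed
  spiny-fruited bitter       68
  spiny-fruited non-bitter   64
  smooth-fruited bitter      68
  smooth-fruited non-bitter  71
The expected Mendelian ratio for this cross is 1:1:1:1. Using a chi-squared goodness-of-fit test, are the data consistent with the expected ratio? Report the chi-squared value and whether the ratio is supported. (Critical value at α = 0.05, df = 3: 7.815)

0.365; consistent

Total ratio parts = 4. Expected numbers out of 271:
  spiny-fruited bitter: 271 × 1/4 = 67.75
  spiny-fruited non-bitter: 271 × 1/4 = 67.75
  smooth-fruited bitter: 271 × 1/4 = 67.75
  smooth-fruited non-bitter: 271 × 1/4 = 67.75
χ² = Σ (O − E)² / E
  spiny-fruited bitter: (68 − 67.75)² / 67.75 = 0.0009
  spiny-fruited non-bitter: (64 − 67.75)² / 67.75 = 0.2076
  smooth-fruited bitter: (68 − 67.75)² / 67.75 = 0.0009
  smooth-fruited non-bitter: (71 − 67.75)² / 67.75 = 0.1559
χ² = 0.0009 + 0.2076 + 0.0009 + 0.1559 = 0.3653 ≈ 0.365
Degrees of freedom = 4 − 1 = 3; critical value at α = 0.05 is 7.815.
Since 0.365 < 7.815, we fail to reject the null hypothesis — the data are consistent with the 1:1:1:1 ratio.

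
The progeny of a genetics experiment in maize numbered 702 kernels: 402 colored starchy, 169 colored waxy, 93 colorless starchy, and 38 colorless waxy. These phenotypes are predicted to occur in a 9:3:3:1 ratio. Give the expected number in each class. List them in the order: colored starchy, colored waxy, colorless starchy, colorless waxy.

394.875, 131.625, 131.625, 43.875

The 9:3:3:1 ratio has 16 parts, so with N = 702 the expected counts are:
  colored starchy: 702 × 9/16 = 394.875
  colored waxy: 702 × 3/16 = 131.625
  colorless starchy: 702 × 3/16 = 131.625
  colorless waxy: 702 × 1/16 = 43.875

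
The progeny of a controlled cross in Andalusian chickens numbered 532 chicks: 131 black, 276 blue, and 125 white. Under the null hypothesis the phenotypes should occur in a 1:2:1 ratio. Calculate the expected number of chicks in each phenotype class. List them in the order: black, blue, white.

Expected counts for N = 532 under a 1:2:1 ratio (total parts = 4):
  black: 532 × 1/4 = 133
  blue: 532 × 2/4 = 266
  white: 532 × 1/4 = 133

133, 266, 133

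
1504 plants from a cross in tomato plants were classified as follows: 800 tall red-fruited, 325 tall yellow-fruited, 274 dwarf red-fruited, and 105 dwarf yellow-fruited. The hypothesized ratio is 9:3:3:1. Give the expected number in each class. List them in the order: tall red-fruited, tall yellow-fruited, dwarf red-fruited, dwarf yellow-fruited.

846, 282, 282, 94

Expected counts for N = 1504 under a 9:3:3:1 ratio (total parts = 16):
  tall red-fruited: 1504 × 9/16 = 846
  tall yellow-fruited: 1504 × 3/16 = 282
  dwarf red-fruited: 1504 × 3/16 = 282
  dwarf yellow-fruited: 1504 × 1/16 = 94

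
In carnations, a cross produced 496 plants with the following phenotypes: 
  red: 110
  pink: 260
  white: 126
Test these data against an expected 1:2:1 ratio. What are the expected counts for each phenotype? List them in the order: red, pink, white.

The 1:2:1 ratio has 4 parts, so with N = 496 the expected counts are:
  red: 496 × 1/4 = 124
  pink: 496 × 2/4 = 248
  white: 496 × 1/4 = 124

124, 248, 124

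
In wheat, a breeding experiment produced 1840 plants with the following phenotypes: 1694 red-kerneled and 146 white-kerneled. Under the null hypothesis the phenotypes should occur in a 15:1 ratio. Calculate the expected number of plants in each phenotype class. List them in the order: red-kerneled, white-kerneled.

The 15:1 ratio has 16 parts, so with N = 1840 the expected counts are:
  red-kerneled: 1840 × 15/16 = 1725
  white-kerneled: 1840 × 1/16 = 115

1725, 115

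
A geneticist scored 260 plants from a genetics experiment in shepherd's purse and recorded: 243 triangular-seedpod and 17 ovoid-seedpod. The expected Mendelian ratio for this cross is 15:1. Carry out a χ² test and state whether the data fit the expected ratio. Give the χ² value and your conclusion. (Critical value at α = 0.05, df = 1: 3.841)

Expected counts for N = 260 under a 15:1 ratio (total parts = 16):
  triangular-seedpod: 260 × 15/16 = 243.75
  ovoid-seedpod: 260 × 1/16 = 16.25
χ² = Σ (O − E)² / E
  triangular-seedpod: (243 − 243.75)² / 243.75 = 0.0023
  ovoid-seedpod: (17 − 16.25)² / 16.25 = 0.0346
χ² = 0.0023 + 0.0346 = 0.0369 ≈ 0.037
Degrees of freedom = 2 − 1 = 1; critical value at α = 0.05 is 3.841.
Since 0.037 < 3.841, we fail to reject the null hypothesis — the data are consistent with the 15:1 ratio.

0.037; consistent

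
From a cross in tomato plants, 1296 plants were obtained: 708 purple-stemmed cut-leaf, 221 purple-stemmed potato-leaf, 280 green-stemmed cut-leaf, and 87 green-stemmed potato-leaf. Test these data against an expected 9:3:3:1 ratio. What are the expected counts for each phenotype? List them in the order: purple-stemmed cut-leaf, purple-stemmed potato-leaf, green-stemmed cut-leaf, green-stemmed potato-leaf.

729, 243, 243, 81

The 9:3:3:1 ratio has 16 parts, so with N = 1296 the expected counts are:
  purple-stemmed cut-leaf: 1296 × 9/16 = 729
  purple-stemmed potato-leaf: 1296 × 3/16 = 243
  green-stemmed cut-leaf: 1296 × 3/16 = 243
  green-stemmed potato-leaf: 1296 × 1/16 = 81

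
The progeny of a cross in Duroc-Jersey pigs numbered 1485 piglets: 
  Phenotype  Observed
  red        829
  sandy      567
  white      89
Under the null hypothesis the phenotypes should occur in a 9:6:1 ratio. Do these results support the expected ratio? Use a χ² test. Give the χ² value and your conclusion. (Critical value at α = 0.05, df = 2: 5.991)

0.388; consistent

Expected counts for N = 1485 under a 9:6:1 ratio (total parts = 16):
  red: 1485 × 9/16 = 835.3125
  sandy: 1485 × 6/16 = 556.875
  white: 1485 × 1/16 = 92.8125
χ² = Σ (O − E)² / E
  red: (829 − 835.3125)² / 835.3125 = 0.0477
  sandy: (567 − 556.875)² / 556.875 = 0.1841
  white: (89 − 92.8125)² / 92.8125 = 0.1566
χ² = 0.0477 + 0.1841 + 0.1566 = 0.3884 ≈ 0.388
Degrees of freedom = 3 − 1 = 2; critical value at α = 0.05 is 5.991.
Since 0.388 < 5.991, we fail to reject the null hypothesis — the data are consistent with the 9:6:1 ratio.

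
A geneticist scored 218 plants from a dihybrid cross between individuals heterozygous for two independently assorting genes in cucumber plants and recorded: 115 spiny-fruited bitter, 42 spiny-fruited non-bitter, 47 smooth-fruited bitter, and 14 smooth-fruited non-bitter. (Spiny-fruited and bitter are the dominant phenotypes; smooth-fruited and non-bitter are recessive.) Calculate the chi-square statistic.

A dihybrid F₂ with independent assortment and complete dominance at both loci gives a 9:3:3:1 phenotypic ratio.
Expected counts for N = 218 under a 9:3:3:1 ratio (total parts = 16):
  spiny-fruited bitter: 218 × 9/16 = 122.625
  spiny-fruited non-bitter: 218 × 3/16 = 40.875
  smooth-fruited bitter: 218 × 3/16 = 40.875
  smooth-fruited non-bitter: 218 × 1/16 = 13.625
χ² = Σ (O − E)² / E
  spiny-fruited bitter: (115 − 122.625)² / 122.625 = 0.4741
  spiny-fruited non-bitter: (42 − 40.875)² / 40.875 = 0.0310
  smooth-fruited bitter: (47 − 40.875)² / 40.875 = 0.9178
  smooth-fruited non-bitter: (14 − 13.625)² / 13.625 = 0.0103
χ² = 0.4741 + 0.0310 + 0.9178 + 0.0103 = 1.4332 ≈ 1.433

1.433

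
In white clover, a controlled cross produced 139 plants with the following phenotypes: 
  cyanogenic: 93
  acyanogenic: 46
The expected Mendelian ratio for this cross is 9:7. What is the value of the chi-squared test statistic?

Under the 9:7 hypothesis (Σ ratio = 16, N = 139):
  cyanogenic: 139 × 9/16 = 78.1875
  acyanogenic: 139 × 7/16 = 60.8125
χ² = Σ (O − E)² / E
  cyanogenic: (93 − 78.1875)² / 78.1875 = 2.8062
  acyanogenic: (46 − 60.8125)² / 60.8125 = 3.6080
χ² = 2.8062 + 3.6080 = 6.4142 ≈ 6.414

6.414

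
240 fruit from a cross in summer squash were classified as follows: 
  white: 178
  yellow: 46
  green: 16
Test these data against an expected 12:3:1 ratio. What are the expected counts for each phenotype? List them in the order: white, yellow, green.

Under the 12:3:1 hypothesis (Σ ratio = 16, N = 240):
  white: 240 × 12/16 = 180
  yellow: 240 × 3/16 = 45
  green: 240 × 1/16 = 15

180, 45, 15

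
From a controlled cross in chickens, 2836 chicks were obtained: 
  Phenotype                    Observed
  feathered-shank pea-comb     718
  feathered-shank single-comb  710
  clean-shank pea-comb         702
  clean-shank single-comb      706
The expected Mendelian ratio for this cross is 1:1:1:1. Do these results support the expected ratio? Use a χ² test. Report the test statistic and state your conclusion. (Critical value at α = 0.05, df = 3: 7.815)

The 1:1:1:1 ratio has 4 parts, so with N = 2836 the expected counts are:
  feathered-shank pea-comb: 2836 × 1/4 = 709
  feathered-shank single-comb: 2836 × 1/4 = 709
  clean-shank pea-comb: 2836 × 1/4 = 709
  clean-shank single-comb: 2836 × 1/4 = 709
χ² = Σ (O − E)² / E
  feathered-shank pea-comb: (718 − 709)² / 709 = 0.1142
  feathered-shank single-comb: (710 − 709)² / 709 = 0.0014
  clean-shank pea-comb: (702 − 709)² / 709 = 0.0691
  clean-shank single-comb: (706 − 709)² / 709 = 0.0127
χ² = 0.1142 + 0.0014 + 0.0691 + 0.0127 = 0.1974 ≈ 0.197
Degrees of freedom = 4 − 1 = 3; critical value at α = 0.05 is 7.815.
Since 0.197 < 7.815, we fail to reject the null hypothesis — the data are consistent with the 1:1:1:1 ratio.

0.197; consistent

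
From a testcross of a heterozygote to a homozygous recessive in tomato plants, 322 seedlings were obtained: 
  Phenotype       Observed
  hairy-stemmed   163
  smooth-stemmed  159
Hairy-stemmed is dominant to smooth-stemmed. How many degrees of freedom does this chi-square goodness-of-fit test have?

1

A testcross of a heterozygote (Aa × aa) gives a 1:1 phenotypic ratio.
A goodness-of-fit test with 2 phenotype classes has df = 2 − 1 = 1.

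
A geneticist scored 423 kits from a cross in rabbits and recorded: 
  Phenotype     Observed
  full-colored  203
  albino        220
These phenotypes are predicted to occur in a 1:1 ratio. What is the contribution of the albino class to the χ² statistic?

Total ratio parts = 2. Expected numbers out of 423:
  full-colored: 423 × 1/2 = 211.5
  albino: 423 × 1/2 = 211.5
Contribution of albino: (220 − 211.5)² / 211.5 = 0.3416

0.342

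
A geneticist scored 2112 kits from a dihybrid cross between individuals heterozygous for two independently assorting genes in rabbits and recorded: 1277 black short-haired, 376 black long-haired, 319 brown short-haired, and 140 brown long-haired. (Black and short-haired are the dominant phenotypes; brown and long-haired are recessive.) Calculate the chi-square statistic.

23.135

A dihybrid F₂ with independent assortment and complete dominance at both loci gives a 9:3:3:1 phenotypic ratio.
Total ratio parts = 16. Expected numbers out of 2112:
  black short-haired: 2112 × 9/16 = 1188
  black long-haired: 2112 × 3/16 = 396
  brown short-haired: 2112 × 3/16 = 396
  brown long-haired: 2112 × 1/16 = 132
χ² = Σ (O − E)² / E
  black short-haired: (1277 − 1188)² / 1188 = 6.6675
  black long-haired: (376 − 396)² / 396 = 1.0101
  brown short-haired: (319 − 396)² / 396 = 14.9722
  brown long-haired: (140 − 132)² / 132 = 0.4848
χ² = 6.6675 + 1.0101 + 14.9722 + 0.4848 = 23.1346 ≈ 23.135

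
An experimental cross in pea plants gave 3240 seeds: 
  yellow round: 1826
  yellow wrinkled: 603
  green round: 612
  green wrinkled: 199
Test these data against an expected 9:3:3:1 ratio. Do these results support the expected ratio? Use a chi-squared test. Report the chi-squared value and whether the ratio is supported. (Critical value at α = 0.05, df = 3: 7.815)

0.134; consistent

Under the 9:3:3:1 hypothesis (Σ ratio = 16, N = 3240):
  yellow round: 3240 × 9/16 = 1822.5
  yellow wrinkled: 3240 × 3/16 = 607.5
  green round: 3240 × 3/16 = 607.5
  green wrinkled: 3240 × 1/16 = 202.5
χ² = Σ (O − E)² / E
  yellow round: (1826 − 1822.5)² / 1822.5 = 0.0067
  yellow wrinkled: (603 − 607.5)² / 607.5 = 0.0333
  green round: (612 − 607.5)² / 607.5 = 0.0333
  green wrinkled: (199 − 202.5)² / 202.5 = 0.0605
χ² = 0.0067 + 0.0333 + 0.0333 + 0.0605 = 0.1338 ≈ 0.134
Degrees of freedom = 4 − 1 = 3; critical value at α = 0.05 is 7.815.
Since 0.134 < 7.815, we fail to reject the null hypothesis — the data are consistent with the 9:3:3:1 ratio.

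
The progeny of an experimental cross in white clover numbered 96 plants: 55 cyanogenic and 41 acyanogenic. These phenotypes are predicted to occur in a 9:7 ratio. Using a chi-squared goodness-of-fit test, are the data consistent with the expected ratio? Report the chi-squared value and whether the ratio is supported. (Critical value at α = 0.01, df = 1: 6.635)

0.042; consistent

Under the 9:7 hypothesis (Σ ratio = 16, N = 96):
  cyanogenic: 96 × 9/16 = 54
  acyanogenic: 96 × 7/16 = 42
χ² = Σ (O − E)² / E
  cyanogenic: (55 − 54)² / 54 = 0.0185
  acyanogenic: (41 − 42)² / 42 = 0.0238
χ² = 0.0185 + 0.0238 = 0.0423 ≈ 0.042
Degrees of freedom = 2 − 1 = 1; critical value at α = 0.01 is 6.635.
Since 0.042 < 6.635, we fail to reject the null hypothesis — the data are consistent with the 9:7 ratio.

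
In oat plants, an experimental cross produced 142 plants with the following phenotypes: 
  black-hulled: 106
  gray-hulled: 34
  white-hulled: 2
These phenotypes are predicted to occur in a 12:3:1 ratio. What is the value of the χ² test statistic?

Total ratio parts = 16. Expected numbers out of 142:
  black-hulled: 142 × 12/16 = 106.5
  gray-hulled: 142 × 3/16 = 26.625
  white-hulled: 142 × 1/16 = 8.875
χ² = Σ (O − E)² / E
  black-hulled: (106 − 106.5)² / 106.5 = 0.0023
  gray-hulled: (34 − 26.625)² / 26.625 = 2.0428
  white-hulled: (2 − 8.875)² / 8.875 = 5.3257
χ² = 0.0023 + 2.0428 + 5.3257 = 7.3708 ≈ 7.371

7.371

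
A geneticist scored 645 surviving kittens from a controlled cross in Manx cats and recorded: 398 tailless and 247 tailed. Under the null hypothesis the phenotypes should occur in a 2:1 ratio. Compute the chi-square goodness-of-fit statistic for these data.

Expected counts for N = 645 under a 2:1 ratio (total parts = 3):
  tailless: 645 × 2/3 = 430
  tailed: 645 × 1/3 = 215
χ² = Σ (O − E)² / E
  tailless: (398 − 430)² / 430 = 2.3814
  tailed: (247 − 215)² / 215 = 4.7628
χ² = 2.3814 + 4.7628 = 7.1442 ≈ 7.144

7.144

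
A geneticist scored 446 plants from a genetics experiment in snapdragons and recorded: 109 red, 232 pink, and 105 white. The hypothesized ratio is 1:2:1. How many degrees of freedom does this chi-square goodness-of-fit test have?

A goodness-of-fit test with 3 phenotype classes has df = 3 − 1 = 2.

2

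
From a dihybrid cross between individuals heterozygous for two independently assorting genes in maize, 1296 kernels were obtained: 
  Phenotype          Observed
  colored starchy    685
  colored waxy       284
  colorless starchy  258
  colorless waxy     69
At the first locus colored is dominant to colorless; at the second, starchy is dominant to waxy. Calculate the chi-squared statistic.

12.277

A dihybrid F₂ with independent assortment and complete dominance at both loci gives a 9:3:3:1 phenotypic ratio.
Under the 9:3:3:1 hypothesis (Σ ratio = 16, N = 1296):
  colored starchy: 1296 × 9/16 = 729
  colored waxy: 1296 × 3/16 = 243
  colorless starchy: 1296 × 3/16 = 243
  colorless waxy: 1296 × 1/16 = 81
χ² = Σ (O − E)² / E
  colored starchy: (685 − 729)² / 729 = 2.6557
  colored waxy: (284 − 243)² / 243 = 6.9177
  colorless starchy: (258 − 243)² / 243 = 0.9259
  colorless waxy: (69 − 81)² / 81 = 1.7778
χ² = 2.6557 + 6.9177 + 0.9259 + 1.7778 = 12.2771 ≈ 12.277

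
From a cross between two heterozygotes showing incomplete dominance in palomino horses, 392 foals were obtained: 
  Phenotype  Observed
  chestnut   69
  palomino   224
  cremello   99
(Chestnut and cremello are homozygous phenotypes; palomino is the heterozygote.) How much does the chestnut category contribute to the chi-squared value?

8.582

With incomplete dominance, a heterozygote × heterozygote cross gives a 1:2:1 phenotypic ratio.
The 1:2:1 ratio has 4 parts, so with N = 392 the expected counts are:
  chestnut: 392 × 1/4 = 98
  palomino: 392 × 2/4 = 196
  cremello: 392 × 1/4 = 98
Contribution of chestnut: (69 − 98)² / 98 = 8.5816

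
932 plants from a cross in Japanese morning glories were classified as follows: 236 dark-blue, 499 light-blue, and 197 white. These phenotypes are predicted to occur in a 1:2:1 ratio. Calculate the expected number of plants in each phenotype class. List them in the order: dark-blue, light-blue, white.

Total ratio parts = 4. Expected numbers out of 932:
  dark-blue: 932 × 1/4 = 233
  light-blue: 932 × 2/4 = 466
  white: 932 × 1/4 = 233

233, 466, 233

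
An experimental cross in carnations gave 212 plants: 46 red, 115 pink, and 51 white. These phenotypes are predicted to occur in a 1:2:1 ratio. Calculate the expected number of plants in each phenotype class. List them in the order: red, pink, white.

Under the 1:2:1 hypothesis (Σ ratio = 4, N = 212):
  red: 212 × 1/4 = 53
  pink: 212 × 2/4 = 106
  white: 212 × 1/4 = 53

53, 106, 53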